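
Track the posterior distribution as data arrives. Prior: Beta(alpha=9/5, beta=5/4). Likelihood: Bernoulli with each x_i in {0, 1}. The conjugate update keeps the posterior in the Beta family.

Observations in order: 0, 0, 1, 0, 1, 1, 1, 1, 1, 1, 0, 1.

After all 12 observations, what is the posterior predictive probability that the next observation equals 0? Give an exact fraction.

obs 1: x=0 → posterior Beta(9/5, 9/4)
obs 2: x=0 → posterior Beta(9/5, 13/4)
obs 3: x=1 → posterior Beta(14/5, 13/4)
obs 4: x=0 → posterior Beta(14/5, 17/4)
obs 5: x=1 → posterior Beta(19/5, 17/4)
obs 6: x=1 → posterior Beta(24/5, 17/4)
obs 7: x=1 → posterior Beta(29/5, 17/4)
obs 8: x=1 → posterior Beta(34/5, 17/4)
obs 9: x=1 → posterior Beta(39/5, 17/4)
obs 10: x=1 → posterior Beta(44/5, 17/4)
obs 11: x=0 → posterior Beta(44/5, 21/4)
obs 12: x=1 → posterior Beta(49/5, 21/4)

15/43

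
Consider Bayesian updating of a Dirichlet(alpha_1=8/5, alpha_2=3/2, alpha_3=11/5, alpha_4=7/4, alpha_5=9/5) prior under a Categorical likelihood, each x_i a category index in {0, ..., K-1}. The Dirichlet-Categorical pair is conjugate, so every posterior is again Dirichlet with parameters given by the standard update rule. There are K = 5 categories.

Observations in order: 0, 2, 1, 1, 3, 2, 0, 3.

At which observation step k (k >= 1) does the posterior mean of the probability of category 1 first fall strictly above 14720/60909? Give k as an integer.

obs 1: x=0 → posterior Dirichlet(13/5, 3/2, 11/5, 7/4, 9/5)
obs 2: x=2 → posterior Dirichlet(13/5, 3/2, 16/5, 7/4, 9/5)
obs 3: x=1 → posterior Dirichlet(13/5, 5/2, 16/5, 7/4, 9/5)
obs 4: x=1 → posterior Dirichlet(13/5, 7/2, 16/5, 7/4, 9/5)
obs 5: x=3 → posterior Dirichlet(13/5, 7/2, 16/5, 11/4, 9/5)
obs 6: x=2 → posterior Dirichlet(13/5, 7/2, 21/5, 11/4, 9/5)
obs 7: x=0 → posterior Dirichlet(18/5, 7/2, 21/5, 11/4, 9/5)
obs 8: x=3 → posterior Dirichlet(18/5, 7/2, 21/5, 15/4, 9/5)

k = 4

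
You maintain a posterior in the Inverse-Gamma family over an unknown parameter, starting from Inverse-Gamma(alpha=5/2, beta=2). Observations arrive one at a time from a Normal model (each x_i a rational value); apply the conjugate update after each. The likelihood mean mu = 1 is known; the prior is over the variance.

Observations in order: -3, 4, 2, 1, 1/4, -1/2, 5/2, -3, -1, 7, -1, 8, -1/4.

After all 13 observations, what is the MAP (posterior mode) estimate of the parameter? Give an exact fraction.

233/32

obs 1: x=-3 → posterior Inverse-Gamma(3, 10)
obs 2: x=4 → posterior Inverse-Gamma(7/2, 29/2)
obs 3: x=2 → posterior Inverse-Gamma(4, 15)
obs 4: x=1 → posterior Inverse-Gamma(9/2, 15)
obs 5: x=1/4 → posterior Inverse-Gamma(5, 489/32)
obs 6: x=-1/2 → posterior Inverse-Gamma(11/2, 525/32)
obs 7: x=5/2 → posterior Inverse-Gamma(6, 561/32)
obs 8: x=-3 → posterior Inverse-Gamma(13/2, 817/32)
obs 9: x=-1 → posterior Inverse-Gamma(7, 881/32)
obs 10: x=7 → posterior Inverse-Gamma(15/2, 1457/32)
obs 11: x=-1 → posterior Inverse-Gamma(8, 1521/32)
obs 12: x=8 → posterior Inverse-Gamma(17/2, 2305/32)
obs 13: x=-1/4 → posterior Inverse-Gamma(9, 1165/16)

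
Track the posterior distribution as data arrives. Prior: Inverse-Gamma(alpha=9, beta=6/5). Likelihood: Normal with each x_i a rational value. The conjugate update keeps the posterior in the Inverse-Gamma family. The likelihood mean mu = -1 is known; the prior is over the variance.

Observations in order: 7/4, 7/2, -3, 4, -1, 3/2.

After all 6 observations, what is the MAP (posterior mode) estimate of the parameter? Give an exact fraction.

5237/2080

obs 1: x=7/4 → posterior Inverse-Gamma(19/2, 797/160)
obs 2: x=7/2 → posterior Inverse-Gamma(10, 2417/160)
obs 3: x=-3 → posterior Inverse-Gamma(21/2, 2737/160)
obs 4: x=4 → posterior Inverse-Gamma(11, 4737/160)
obs 5: x=-1 → posterior Inverse-Gamma(23/2, 4737/160)
obs 6: x=3/2 → posterior Inverse-Gamma(12, 5237/160)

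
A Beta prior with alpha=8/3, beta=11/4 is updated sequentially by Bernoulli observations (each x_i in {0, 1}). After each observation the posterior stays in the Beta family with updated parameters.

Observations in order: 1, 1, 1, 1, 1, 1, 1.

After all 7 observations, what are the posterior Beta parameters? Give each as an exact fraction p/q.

alpha=29/3, beta=11/4

obs 1: x=1 → posterior Beta(11/3, 11/4)
obs 2: x=1 → posterior Beta(14/3, 11/4)
obs 3: x=1 → posterior Beta(17/3, 11/4)
obs 4: x=1 → posterior Beta(20/3, 11/4)
obs 5: x=1 → posterior Beta(23/3, 11/4)
obs 6: x=1 → posterior Beta(26/3, 11/4)
obs 7: x=1 → posterior Beta(29/3, 11/4)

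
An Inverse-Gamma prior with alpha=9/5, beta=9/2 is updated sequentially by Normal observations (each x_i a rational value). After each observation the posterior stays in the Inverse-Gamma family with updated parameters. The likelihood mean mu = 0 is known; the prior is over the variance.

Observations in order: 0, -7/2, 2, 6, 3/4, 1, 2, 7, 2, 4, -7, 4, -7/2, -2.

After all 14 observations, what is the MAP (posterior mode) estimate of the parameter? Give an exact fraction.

obs 1: x=0 → posterior Inverse-Gamma(23/10, 9/2)
obs 2: x=-7/2 → posterior Inverse-Gamma(14/5, 85/8)
obs 3: x=2 → posterior Inverse-Gamma(33/10, 101/8)
obs 4: x=6 → posterior Inverse-Gamma(19/5, 245/8)
obs 5: x=3/4 → posterior Inverse-Gamma(43/10, 989/32)
obs 6: x=1 → posterior Inverse-Gamma(24/5, 1005/32)
obs 7: x=2 → posterior Inverse-Gamma(53/10, 1069/32)
obs 8: x=7 → posterior Inverse-Gamma(29/5, 1853/32)
obs 9: x=2 → posterior Inverse-Gamma(63/10, 1917/32)
obs 10: x=4 → posterior Inverse-Gamma(34/5, 2173/32)
obs 11: x=-7 → posterior Inverse-Gamma(73/10, 2957/32)
obs 12: x=4 → posterior Inverse-Gamma(39/5, 3213/32)
obs 13: x=-7/2 → posterior Inverse-Gamma(83/10, 3409/32)
obs 14: x=-2 → posterior Inverse-Gamma(44/5, 3473/32)

17365/1568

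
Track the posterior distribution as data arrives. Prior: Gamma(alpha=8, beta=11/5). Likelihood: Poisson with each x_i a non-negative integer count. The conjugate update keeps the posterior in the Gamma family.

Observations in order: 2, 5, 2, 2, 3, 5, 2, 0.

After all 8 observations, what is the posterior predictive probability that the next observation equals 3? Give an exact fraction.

obs 1: x=2 → posterior Gamma(10, 16/5)
obs 2: x=5 → posterior Gamma(15, 21/5)
obs 3: x=2 → posterior Gamma(17, 26/5)
obs 4: x=2 → posterior Gamma(19, 31/5)
obs 5: x=3 → posterior Gamma(22, 36/5)
obs 6: x=5 → posterior Gamma(27, 41/5)
obs 7: x=2 → posterior Gamma(29, 46/5)
obs 8: x=0 → posterior Gamma(29, 51/5)

18585524249092765063386070802235505922951778297368405625/87501775260248338795649138639242377629452267851964481536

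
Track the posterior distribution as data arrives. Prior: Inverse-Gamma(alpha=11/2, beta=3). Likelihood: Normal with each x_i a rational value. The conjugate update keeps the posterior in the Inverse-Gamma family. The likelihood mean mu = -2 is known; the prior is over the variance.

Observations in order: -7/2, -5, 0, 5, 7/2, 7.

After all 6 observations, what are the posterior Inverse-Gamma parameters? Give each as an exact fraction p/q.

obs 1: x=-7/2 → posterior Inverse-Gamma(6, 33/8)
obs 2: x=-5 → posterior Inverse-Gamma(13/2, 69/8)
obs 3: x=0 → posterior Inverse-Gamma(7, 85/8)
obs 4: x=5 → posterior Inverse-Gamma(15/2, 281/8)
obs 5: x=7/2 → posterior Inverse-Gamma(8, 201/4)
obs 6: x=7 → posterior Inverse-Gamma(17/2, 363/4)

alpha=17/2, beta=363/4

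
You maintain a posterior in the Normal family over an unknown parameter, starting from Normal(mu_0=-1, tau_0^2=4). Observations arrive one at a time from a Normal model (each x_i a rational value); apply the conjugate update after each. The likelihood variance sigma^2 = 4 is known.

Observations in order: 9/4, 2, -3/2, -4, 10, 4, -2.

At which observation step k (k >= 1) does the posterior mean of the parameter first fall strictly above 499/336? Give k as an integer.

obs 1: x=9/4 → posterior Normal(5/8, 2)
obs 2: x=2 → posterior Normal(13/12, 4/3)
obs 3: x=-3/2 → posterior Normal(7/16, 1)
obs 4: x=-4 → posterior Normal(-9/20, 4/5)
obs 5: x=10 → posterior Normal(31/24, 2/3)
obs 6: x=4 → posterior Normal(47/28, 4/7)
obs 7: x=-2 → posterior Normal(39/32, 1/2)

k = 6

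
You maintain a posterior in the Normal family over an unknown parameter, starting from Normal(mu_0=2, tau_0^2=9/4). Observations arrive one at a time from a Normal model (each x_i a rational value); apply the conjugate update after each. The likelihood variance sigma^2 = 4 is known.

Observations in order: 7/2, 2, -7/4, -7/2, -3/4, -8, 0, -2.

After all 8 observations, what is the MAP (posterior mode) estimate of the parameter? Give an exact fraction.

-125/176

obs 1: x=7/2 → posterior Normal(127/50, 36/25)
obs 2: x=2 → posterior Normal(163/68, 18/17)
obs 3: x=-7/4 → posterior Normal(263/172, 36/43)
obs 4: x=-7/2 → posterior Normal(137/208, 9/13)
obs 5: x=-3/4 → posterior Normal(55/122, 36/61)
obs 6: x=-8 → posterior Normal(-89/140, 18/35)
obs 7: x=0 → posterior Normal(-89/158, 36/79)
obs 8: x=-2 → posterior Normal(-125/176, 9/22)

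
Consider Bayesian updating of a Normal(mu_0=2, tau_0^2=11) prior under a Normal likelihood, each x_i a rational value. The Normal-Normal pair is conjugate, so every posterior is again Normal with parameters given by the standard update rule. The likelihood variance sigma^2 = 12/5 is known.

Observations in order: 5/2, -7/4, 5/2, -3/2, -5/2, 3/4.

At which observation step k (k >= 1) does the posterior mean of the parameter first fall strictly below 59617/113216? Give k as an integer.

obs 1: x=5/2 → posterior Normal(323/134, 132/67)
obs 2: x=-7/4 → posterior Normal(261/488, 66/61)
obs 3: x=5/2 → posterior Normal(811/708, 44/59)
obs 4: x=-3/2 → posterior Normal(481/928, 33/58)
obs 5: x=-5/2 → posterior Normal(-69/1148, 132/287)
obs 6: x=3/4 → posterior Normal(4/57, 22/57)

k = 4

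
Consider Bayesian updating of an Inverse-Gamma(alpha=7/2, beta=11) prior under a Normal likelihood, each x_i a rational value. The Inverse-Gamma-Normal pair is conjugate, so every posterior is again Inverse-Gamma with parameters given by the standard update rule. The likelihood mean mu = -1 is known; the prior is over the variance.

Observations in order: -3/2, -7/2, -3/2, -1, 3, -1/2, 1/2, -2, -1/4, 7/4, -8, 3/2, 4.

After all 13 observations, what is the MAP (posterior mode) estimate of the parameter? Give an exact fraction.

1093/176

obs 1: x=-3/2 → posterior Inverse-Gamma(4, 89/8)
obs 2: x=-7/2 → posterior Inverse-Gamma(9/2, 57/4)
obs 3: x=-3/2 → posterior Inverse-Gamma(5, 115/8)
obs 4: x=-1 → posterior Inverse-Gamma(11/2, 115/8)
obs 5: x=3 → posterior Inverse-Gamma(6, 179/8)
obs 6: x=-1/2 → posterior Inverse-Gamma(13/2, 45/2)
obs 7: x=1/2 → posterior Inverse-Gamma(7, 189/8)
obs 8: x=-2 → posterior Inverse-Gamma(15/2, 193/8)
obs 9: x=-1/4 → posterior Inverse-Gamma(8, 781/32)
obs 10: x=7/4 → posterior Inverse-Gamma(17/2, 451/16)
obs 11: x=-8 → posterior Inverse-Gamma(9, 843/16)
obs 12: x=3/2 → posterior Inverse-Gamma(19/2, 893/16)
obs 13: x=4 → posterior Inverse-Gamma(10, 1093/16)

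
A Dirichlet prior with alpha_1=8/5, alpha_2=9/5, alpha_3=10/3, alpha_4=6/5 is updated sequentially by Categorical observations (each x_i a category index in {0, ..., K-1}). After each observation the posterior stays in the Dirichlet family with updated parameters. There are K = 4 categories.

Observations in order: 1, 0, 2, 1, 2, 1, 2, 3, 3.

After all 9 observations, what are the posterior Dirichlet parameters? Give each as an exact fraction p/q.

obs 1: x=1 → posterior Dirichlet(8/5, 14/5, 10/3, 6/5)
obs 2: x=0 → posterior Dirichlet(13/5, 14/5, 10/3, 6/5)
obs 3: x=2 → posterior Dirichlet(13/5, 14/5, 13/3, 6/5)
obs 4: x=1 → posterior Dirichlet(13/5, 19/5, 13/3, 6/5)
obs 5: x=2 → posterior Dirichlet(13/5, 19/5, 16/3, 6/5)
obs 6: x=1 → posterior Dirichlet(13/5, 24/5, 16/3, 6/5)
obs 7: x=2 → posterior Dirichlet(13/5, 24/5, 19/3, 6/5)
obs 8: x=3 → posterior Dirichlet(13/5, 24/5, 19/3, 11/5)
obs 9: x=3 → posterior Dirichlet(13/5, 24/5, 19/3, 16/5)

alpha_1=13/5, alpha_2=24/5, alpha_3=19/3, alpha_4=16/5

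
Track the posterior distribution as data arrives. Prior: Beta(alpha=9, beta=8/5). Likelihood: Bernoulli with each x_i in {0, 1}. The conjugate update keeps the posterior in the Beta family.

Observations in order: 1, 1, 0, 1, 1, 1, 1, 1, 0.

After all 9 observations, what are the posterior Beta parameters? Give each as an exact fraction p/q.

obs 1: x=1 → posterior Beta(10, 8/5)
obs 2: x=1 → posterior Beta(11, 8/5)
obs 3: x=0 → posterior Beta(11, 13/5)
obs 4: x=1 → posterior Beta(12, 13/5)
obs 5: x=1 → posterior Beta(13, 13/5)
obs 6: x=1 → posterior Beta(14, 13/5)
obs 7: x=1 → posterior Beta(15, 13/5)
obs 8: x=1 → posterior Beta(16, 13/5)
obs 9: x=0 → posterior Beta(16, 18/5)

alpha=16, beta=18/5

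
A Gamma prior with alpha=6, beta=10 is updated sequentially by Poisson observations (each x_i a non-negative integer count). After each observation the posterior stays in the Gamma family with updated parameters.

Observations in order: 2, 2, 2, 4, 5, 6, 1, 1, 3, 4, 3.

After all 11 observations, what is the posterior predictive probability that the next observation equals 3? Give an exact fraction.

obs 1: x=2 → posterior Gamma(8, 11)
obs 2: x=2 → posterior Gamma(10, 12)
obs 3: x=2 → posterior Gamma(12, 13)
obs 4: x=4 → posterior Gamma(16, 14)
obs 5: x=5 → posterior Gamma(21, 15)
obs 6: x=6 → posterior Gamma(27, 16)
obs 7: x=1 → posterior Gamma(28, 17)
obs 8: x=1 → posterior Gamma(29, 18)
obs 9: x=3 → posterior Gamma(32, 19)
obs 10: x=4 → posterior Gamma(36, 20)
obs 11: x=3 → posterior Gamma(39, 21)

9823125847603289063975286759898998463011335108437867365/60213324091651110341058554491111125718936202430744887296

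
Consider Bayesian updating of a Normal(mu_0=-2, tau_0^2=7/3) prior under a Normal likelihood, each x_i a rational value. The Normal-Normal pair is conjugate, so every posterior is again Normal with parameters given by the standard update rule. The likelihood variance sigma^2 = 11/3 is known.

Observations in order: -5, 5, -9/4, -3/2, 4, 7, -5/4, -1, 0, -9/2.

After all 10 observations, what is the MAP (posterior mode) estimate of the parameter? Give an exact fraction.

-37/162

obs 1: x=-5 → posterior Normal(-19/6, 77/54)
obs 2: x=5 → posterior Normal(-22/25, 77/75)
obs 3: x=-9/4 → posterior Normal(-151/128, 77/96)
obs 4: x=-3/2 → posterior Normal(-193/156, 77/117)
obs 5: x=4 → posterior Normal(-81/184, 77/138)
obs 6: x=7 → posterior Normal(115/212, 77/159)
obs 7: x=-5/4 → posterior Normal(1/3, 77/180)
obs 8: x=-1 → posterior Normal(13/67, 77/201)
obs 9: x=0 → posterior Normal(13/74, 77/222)
obs 10: x=-9/2 → posterior Normal(-37/162, 77/243)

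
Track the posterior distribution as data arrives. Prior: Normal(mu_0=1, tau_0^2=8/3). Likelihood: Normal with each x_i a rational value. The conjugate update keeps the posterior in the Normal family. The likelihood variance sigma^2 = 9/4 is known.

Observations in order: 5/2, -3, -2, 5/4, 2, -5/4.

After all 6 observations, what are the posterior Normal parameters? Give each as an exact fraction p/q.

mu_0=11/219, tau_0^2=24/73

obs 1: x=5/2 → posterior Normal(107/59, 72/59)
obs 2: x=-3 → posterior Normal(11/91, 72/91)
obs 3: x=-2 → posterior Normal(-53/123, 24/41)
obs 4: x=5/4 → posterior Normal(-13/155, 72/155)
obs 5: x=2 → posterior Normal(3/11, 72/187)
obs 6: x=-5/4 → posterior Normal(11/219, 24/73)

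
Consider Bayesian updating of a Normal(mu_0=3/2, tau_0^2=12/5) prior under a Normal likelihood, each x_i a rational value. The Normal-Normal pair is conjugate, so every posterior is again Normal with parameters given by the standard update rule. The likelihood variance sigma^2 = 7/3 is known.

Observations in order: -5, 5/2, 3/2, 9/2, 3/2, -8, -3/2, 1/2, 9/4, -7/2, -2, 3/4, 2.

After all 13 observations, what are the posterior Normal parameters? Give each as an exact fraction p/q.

obs 1: x=-5 → posterior Normal(-255/142, 84/71)
obs 2: x=5/2 → posterior Normal(-75/214, 84/107)
obs 3: x=3/2 → posterior Normal(3/26, 84/143)
obs 4: x=9/2 → posterior Normal(357/358, 84/179)
obs 5: x=3/2 → posterior Normal(93/86, 84/215)
obs 6: x=-8 → posterior Normal(-111/502, 84/251)
obs 7: x=-3/2 → posterior Normal(-219/574, 12/41)
obs 8: x=1/2 → posterior Normal(-183/646, 84/323)
obs 9: x=9/4 → posterior Normal(-21/718, 84/359)
obs 10: x=-7/2 → posterior Normal(-273/790, 84/395)
obs 11: x=-2 → posterior Normal(-417/862, 84/431)
obs 12: x=3/4 → posterior Normal(-363/934, 84/467)
obs 13: x=2 → posterior Normal(-219/1006, 84/503)

mu_0=-219/1006, tau_0^2=84/503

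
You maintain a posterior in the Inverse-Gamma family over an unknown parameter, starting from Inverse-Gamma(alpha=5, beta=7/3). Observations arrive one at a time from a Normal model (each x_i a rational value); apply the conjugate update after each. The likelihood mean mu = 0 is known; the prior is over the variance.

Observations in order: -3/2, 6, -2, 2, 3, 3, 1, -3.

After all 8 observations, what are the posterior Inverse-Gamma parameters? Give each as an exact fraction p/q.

alpha=9, beta=947/24

obs 1: x=-3/2 → posterior Inverse-Gamma(11/2, 83/24)
obs 2: x=6 → posterior Inverse-Gamma(6, 515/24)
obs 3: x=-2 → posterior Inverse-Gamma(13/2, 563/24)
obs 4: x=2 → posterior Inverse-Gamma(7, 611/24)
obs 5: x=3 → posterior Inverse-Gamma(15/2, 719/24)
obs 6: x=3 → posterior Inverse-Gamma(8, 827/24)
obs 7: x=1 → posterior Inverse-Gamma(17/2, 839/24)
obs 8: x=-3 → posterior Inverse-Gamma(9, 947/24)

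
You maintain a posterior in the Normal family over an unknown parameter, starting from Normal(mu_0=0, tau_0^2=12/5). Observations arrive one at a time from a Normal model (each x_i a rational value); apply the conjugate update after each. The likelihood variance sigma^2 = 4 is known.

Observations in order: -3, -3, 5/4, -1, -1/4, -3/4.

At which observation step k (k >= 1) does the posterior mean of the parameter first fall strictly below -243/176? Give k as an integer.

obs 1: x=-3 → posterior Normal(-9/8, 3/2)
obs 2: x=-3 → posterior Normal(-18/11, 12/11)
obs 3: x=5/4 → posterior Normal(-57/56, 6/7)
obs 4: x=-1 → posterior Normal(-69/68, 12/17)
obs 5: x=-1/4 → posterior Normal(-9/10, 3/5)
obs 6: x=-3/4 → posterior Normal(-81/92, 12/23)

k = 2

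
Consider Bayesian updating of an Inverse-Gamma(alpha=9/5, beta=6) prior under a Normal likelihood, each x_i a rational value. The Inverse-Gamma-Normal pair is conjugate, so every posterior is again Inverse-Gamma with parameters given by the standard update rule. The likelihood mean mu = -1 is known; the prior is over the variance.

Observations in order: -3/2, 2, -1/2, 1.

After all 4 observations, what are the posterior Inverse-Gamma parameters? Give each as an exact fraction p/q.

alpha=19/5, beta=51/4

obs 1: x=-3/2 → posterior Inverse-Gamma(23/10, 49/8)
obs 2: x=2 → posterior Inverse-Gamma(14/5, 85/8)
obs 3: x=-1/2 → posterior Inverse-Gamma(33/10, 43/4)
obs 4: x=1 → posterior Inverse-Gamma(19/5, 51/4)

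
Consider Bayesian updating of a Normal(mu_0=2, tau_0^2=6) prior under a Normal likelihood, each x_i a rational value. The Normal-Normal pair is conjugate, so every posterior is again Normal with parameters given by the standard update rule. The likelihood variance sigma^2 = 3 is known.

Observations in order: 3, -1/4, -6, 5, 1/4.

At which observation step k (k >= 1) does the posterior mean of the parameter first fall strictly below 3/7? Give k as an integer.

k = 3

obs 1: x=3 → posterior Normal(8/3, 2)
obs 2: x=-1/4 → posterior Normal(3/2, 6/5)
obs 3: x=-6 → posterior Normal(-9/14, 6/7)
obs 4: x=5 → posterior Normal(11/18, 2/3)
obs 5: x=1/4 → posterior Normal(6/11, 6/11)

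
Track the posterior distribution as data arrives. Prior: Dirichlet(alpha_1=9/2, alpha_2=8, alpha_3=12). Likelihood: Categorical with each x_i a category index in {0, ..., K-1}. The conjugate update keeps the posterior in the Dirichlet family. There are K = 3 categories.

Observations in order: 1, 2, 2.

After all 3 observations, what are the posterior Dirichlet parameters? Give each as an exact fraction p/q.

alpha_1=9/2, alpha_2=9, alpha_3=14

obs 1: x=1 → posterior Dirichlet(9/2, 9, 12)
obs 2: x=2 → posterior Dirichlet(9/2, 9, 13)
obs 3: x=2 → posterior Dirichlet(9/2, 9, 14)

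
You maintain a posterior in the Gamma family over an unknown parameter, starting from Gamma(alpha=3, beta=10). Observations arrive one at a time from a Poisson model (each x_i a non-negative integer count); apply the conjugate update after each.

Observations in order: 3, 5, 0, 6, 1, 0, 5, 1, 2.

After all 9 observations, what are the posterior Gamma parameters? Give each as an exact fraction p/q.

obs 1: x=3 → posterior Gamma(6, 11)
obs 2: x=5 → posterior Gamma(11, 12)
obs 3: x=0 → posterior Gamma(11, 13)
obs 4: x=6 → posterior Gamma(17, 14)
obs 5: x=1 → posterior Gamma(18, 15)
obs 6: x=0 → posterior Gamma(18, 16)
obs 7: x=5 → posterior Gamma(23, 17)
obs 8: x=1 → posterior Gamma(24, 18)
obs 9: x=2 → posterior Gamma(26, 19)

alpha=26, beta=19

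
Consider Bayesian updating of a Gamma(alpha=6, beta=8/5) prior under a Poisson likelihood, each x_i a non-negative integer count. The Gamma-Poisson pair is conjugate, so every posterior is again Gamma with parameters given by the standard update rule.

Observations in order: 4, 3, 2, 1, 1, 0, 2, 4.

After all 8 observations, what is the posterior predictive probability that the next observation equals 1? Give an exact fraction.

53610060827951601833002268754631018414080/241335311011519234780052665404754645838881

obs 1: x=4 → posterior Gamma(10, 13/5)
obs 2: x=3 → posterior Gamma(13, 18/5)
obs 3: x=2 → posterior Gamma(15, 23/5)
obs 4: x=1 → posterior Gamma(16, 28/5)
obs 5: x=1 → posterior Gamma(17, 33/5)
obs 6: x=0 → posterior Gamma(17, 38/5)
obs 7: x=2 → posterior Gamma(19, 43/5)
obs 8: x=4 → posterior Gamma(23, 48/5)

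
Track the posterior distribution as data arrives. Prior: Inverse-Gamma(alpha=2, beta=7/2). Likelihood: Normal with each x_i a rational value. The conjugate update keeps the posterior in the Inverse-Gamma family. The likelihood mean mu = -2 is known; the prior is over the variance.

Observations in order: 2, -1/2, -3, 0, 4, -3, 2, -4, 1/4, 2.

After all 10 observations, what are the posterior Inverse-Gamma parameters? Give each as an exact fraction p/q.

obs 1: x=2 → posterior Inverse-Gamma(5/2, 23/2)
obs 2: x=-1/2 → posterior Inverse-Gamma(3, 101/8)
obs 3: x=-3 → posterior Inverse-Gamma(7/2, 105/8)
obs 4: x=0 → posterior Inverse-Gamma(4, 121/8)
obs 5: x=4 → posterior Inverse-Gamma(9/2, 265/8)
obs 6: x=-3 → posterior Inverse-Gamma(5, 269/8)
obs 7: x=2 → posterior Inverse-Gamma(11/2, 333/8)
obs 8: x=-4 → posterior Inverse-Gamma(6, 349/8)
obs 9: x=1/4 → posterior Inverse-Gamma(13/2, 1477/32)
obs 10: x=2 → posterior Inverse-Gamma(7, 1733/32)

alpha=7, beta=1733/32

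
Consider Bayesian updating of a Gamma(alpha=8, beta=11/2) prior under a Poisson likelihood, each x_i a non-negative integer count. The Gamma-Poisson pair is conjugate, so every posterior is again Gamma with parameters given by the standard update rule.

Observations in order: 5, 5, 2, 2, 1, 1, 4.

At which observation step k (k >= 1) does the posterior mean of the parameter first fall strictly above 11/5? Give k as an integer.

obs 1: x=5 → posterior Gamma(13, 13/2)
obs 2: x=5 → posterior Gamma(18, 15/2)
obs 3: x=2 → posterior Gamma(20, 17/2)
obs 4: x=2 → posterior Gamma(22, 19/2)
obs 5: x=1 → posterior Gamma(23, 21/2)
obs 6: x=1 → posterior Gamma(24, 23/2)
obs 7: x=4 → posterior Gamma(28, 25/2)

k = 2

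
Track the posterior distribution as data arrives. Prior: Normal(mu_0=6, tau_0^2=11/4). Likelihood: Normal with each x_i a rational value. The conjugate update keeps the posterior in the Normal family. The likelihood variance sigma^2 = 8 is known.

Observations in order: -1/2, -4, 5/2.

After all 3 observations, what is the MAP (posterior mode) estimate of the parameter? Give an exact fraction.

obs 1: x=-1/2 → posterior Normal(373/86, 88/43)
obs 2: x=-4 → posterior Normal(95/36, 44/27)
obs 3: x=5/2 → posterior Normal(34/13, 88/65)

34/13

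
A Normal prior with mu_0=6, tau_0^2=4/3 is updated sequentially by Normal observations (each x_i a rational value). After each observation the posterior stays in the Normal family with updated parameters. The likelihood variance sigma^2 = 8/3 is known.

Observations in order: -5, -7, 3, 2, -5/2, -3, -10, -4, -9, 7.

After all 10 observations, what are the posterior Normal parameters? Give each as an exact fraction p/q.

mu_0=-11/8, tau_0^2=2/9

obs 1: x=-5 → posterior Normal(7/3, 8/9)
obs 2: x=-7 → posterior Normal(0, 2/3)
obs 3: x=3 → posterior Normal(3/5, 8/15)
obs 4: x=2 → posterior Normal(5/6, 4/9)
obs 5: x=-5/2 → posterior Normal(5/14, 8/21)
obs 6: x=-3 → posterior Normal(-1/16, 1/3)
obs 7: x=-10 → posterior Normal(-7/6, 8/27)
obs 8: x=-4 → posterior Normal(-29/20, 4/15)
obs 9: x=-9 → posterior Normal(-47/22, 8/33)
obs 10: x=7 → posterior Normal(-11/8, 2/9)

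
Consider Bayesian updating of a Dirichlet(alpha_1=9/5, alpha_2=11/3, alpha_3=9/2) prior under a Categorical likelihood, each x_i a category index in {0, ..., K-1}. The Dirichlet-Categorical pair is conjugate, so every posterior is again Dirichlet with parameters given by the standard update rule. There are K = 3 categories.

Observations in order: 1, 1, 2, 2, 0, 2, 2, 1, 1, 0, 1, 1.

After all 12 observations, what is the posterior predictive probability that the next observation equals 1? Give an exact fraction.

290/659

obs 1: x=1 → posterior Dirichlet(9/5, 14/3, 9/2)
obs 2: x=1 → posterior Dirichlet(9/5, 17/3, 9/2)
obs 3: x=2 → posterior Dirichlet(9/5, 17/3, 11/2)
obs 4: x=2 → posterior Dirichlet(9/5, 17/3, 13/2)
obs 5: x=0 → posterior Dirichlet(14/5, 17/3, 13/2)
obs 6: x=2 → posterior Dirichlet(14/5, 17/3, 15/2)
obs 7: x=2 → posterior Dirichlet(14/5, 17/3, 17/2)
obs 8: x=1 → posterior Dirichlet(14/5, 20/3, 17/2)
obs 9: x=1 → posterior Dirichlet(14/5, 23/3, 17/2)
obs 10: x=0 → posterior Dirichlet(19/5, 23/3, 17/2)
obs 11: x=1 → posterior Dirichlet(19/5, 26/3, 17/2)
obs 12: x=1 → posterior Dirichlet(19/5, 29/3, 17/2)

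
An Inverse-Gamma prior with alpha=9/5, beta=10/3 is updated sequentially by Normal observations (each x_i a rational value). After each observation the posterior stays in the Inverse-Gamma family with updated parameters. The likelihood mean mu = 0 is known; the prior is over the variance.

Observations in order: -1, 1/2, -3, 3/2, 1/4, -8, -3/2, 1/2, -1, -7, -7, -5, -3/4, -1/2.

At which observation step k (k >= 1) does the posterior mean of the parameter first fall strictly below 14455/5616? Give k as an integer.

obs 1: x=-1 → posterior Inverse-Gamma(23/10, 23/6)
obs 2: x=1/2 → posterior Inverse-Gamma(14/5, 95/24)
obs 3: x=-3 → posterior Inverse-Gamma(33/10, 203/24)
obs 4: x=3/2 → posterior Inverse-Gamma(19/5, 115/12)
obs 5: x=1/4 → posterior Inverse-Gamma(43/10, 923/96)
obs 6: x=-8 → posterior Inverse-Gamma(24/5, 3995/96)
obs 7: x=-3/2 → posterior Inverse-Gamma(53/10, 4103/96)
obs 8: x=1/2 → posterior Inverse-Gamma(29/5, 4115/96)
obs 9: x=-1 → posterior Inverse-Gamma(63/10, 4163/96)
obs 10: x=-7 → posterior Inverse-Gamma(34/5, 6515/96)
obs 11: x=-7 → posterior Inverse-Gamma(73/10, 8867/96)
obs 12: x=-5 → posterior Inverse-Gamma(39/5, 10067/96)
obs 13: x=-3/4 → posterior Inverse-Gamma(83/10, 5047/48)
obs 14: x=-1/2 → posterior Inverse-Gamma(44/5, 5053/48)

k = 2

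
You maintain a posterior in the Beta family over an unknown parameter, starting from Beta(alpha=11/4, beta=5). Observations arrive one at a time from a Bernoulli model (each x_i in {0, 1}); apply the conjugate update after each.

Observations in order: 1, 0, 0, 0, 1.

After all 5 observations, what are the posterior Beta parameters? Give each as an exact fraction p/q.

obs 1: x=1 → posterior Beta(15/4, 5)
obs 2: x=0 → posterior Beta(15/4, 6)
obs 3: x=0 → posterior Beta(15/4, 7)
obs 4: x=0 → posterior Beta(15/4, 8)
obs 5: x=1 → posterior Beta(19/4, 8)

alpha=19/4, beta=8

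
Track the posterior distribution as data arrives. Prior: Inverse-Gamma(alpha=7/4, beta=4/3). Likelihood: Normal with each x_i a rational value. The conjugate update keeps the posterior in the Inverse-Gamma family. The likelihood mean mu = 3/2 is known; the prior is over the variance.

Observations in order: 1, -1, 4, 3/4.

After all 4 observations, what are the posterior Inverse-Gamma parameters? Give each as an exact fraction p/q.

alpha=15/4, beta=767/96

obs 1: x=1 → posterior Inverse-Gamma(9/4, 35/24)
obs 2: x=-1 → posterior Inverse-Gamma(11/4, 55/12)
obs 3: x=4 → posterior Inverse-Gamma(13/4, 185/24)
obs 4: x=3/4 → posterior Inverse-Gamma(15/4, 767/96)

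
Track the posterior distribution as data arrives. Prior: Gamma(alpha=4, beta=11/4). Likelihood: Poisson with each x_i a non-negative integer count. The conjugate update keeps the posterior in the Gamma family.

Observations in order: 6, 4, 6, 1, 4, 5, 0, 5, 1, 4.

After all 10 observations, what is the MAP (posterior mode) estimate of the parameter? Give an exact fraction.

obs 1: x=6 → posterior Gamma(10, 15/4)
obs 2: x=4 → posterior Gamma(14, 19/4)
obs 3: x=6 → posterior Gamma(20, 23/4)
obs 4: x=1 → posterior Gamma(21, 27/4)
obs 5: x=4 → posterior Gamma(25, 31/4)
obs 6: x=5 → posterior Gamma(30, 35/4)
obs 7: x=0 → posterior Gamma(30, 39/4)
obs 8: x=5 → posterior Gamma(35, 43/4)
obs 9: x=1 → posterior Gamma(36, 47/4)
obs 10: x=4 → posterior Gamma(40, 51/4)

52/17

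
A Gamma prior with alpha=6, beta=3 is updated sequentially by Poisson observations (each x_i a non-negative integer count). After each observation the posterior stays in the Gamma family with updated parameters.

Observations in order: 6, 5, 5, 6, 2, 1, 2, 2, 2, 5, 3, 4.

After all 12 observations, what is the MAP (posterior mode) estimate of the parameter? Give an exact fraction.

16/5

obs 1: x=6 → posterior Gamma(12, 4)
obs 2: x=5 → posterior Gamma(17, 5)
obs 3: x=5 → posterior Gamma(22, 6)
obs 4: x=6 → posterior Gamma(28, 7)
obs 5: x=2 → posterior Gamma(30, 8)
obs 6: x=1 → posterior Gamma(31, 9)
obs 7: x=2 → posterior Gamma(33, 10)
obs 8: x=2 → posterior Gamma(35, 11)
obs 9: x=2 → posterior Gamma(37, 12)
obs 10: x=5 → posterior Gamma(42, 13)
obs 11: x=3 → posterior Gamma(45, 14)
obs 12: x=4 → posterior Gamma(49, 15)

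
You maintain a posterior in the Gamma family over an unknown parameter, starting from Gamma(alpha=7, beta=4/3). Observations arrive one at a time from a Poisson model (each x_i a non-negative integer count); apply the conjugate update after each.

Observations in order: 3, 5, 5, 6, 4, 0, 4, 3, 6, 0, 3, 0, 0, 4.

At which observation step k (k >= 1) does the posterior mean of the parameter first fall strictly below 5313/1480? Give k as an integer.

obs 1: x=3 → posterior Gamma(10, 7/3)
obs 2: x=5 → posterior Gamma(15, 10/3)
obs 3: x=5 → posterior Gamma(20, 13/3)
obs 4: x=6 → posterior Gamma(26, 16/3)
obs 5: x=4 → posterior Gamma(30, 19/3)
obs 6: x=0 → posterior Gamma(30, 22/3)
obs 7: x=4 → posterior Gamma(34, 25/3)
obs 8: x=3 → posterior Gamma(37, 28/3)
obs 9: x=6 → posterior Gamma(43, 31/3)
obs 10: x=0 → posterior Gamma(43, 34/3)
obs 11: x=3 → posterior Gamma(46, 37/3)
obs 12: x=0 → posterior Gamma(46, 40/3)
obs 13: x=0 → posterior Gamma(46, 43/3)
obs 14: x=4 → posterior Gamma(50, 46/3)

k = 12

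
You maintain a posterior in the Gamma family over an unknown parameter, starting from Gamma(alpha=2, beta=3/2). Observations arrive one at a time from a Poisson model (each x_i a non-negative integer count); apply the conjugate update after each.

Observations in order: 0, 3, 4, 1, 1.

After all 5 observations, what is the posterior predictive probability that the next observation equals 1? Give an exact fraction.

39427528668814/129746337890625

obs 1: x=0 → posterior Gamma(2, 5/2)
obs 2: x=3 → posterior Gamma(5, 7/2)
obs 3: x=4 → posterior Gamma(9, 9/2)
obs 4: x=1 → posterior Gamma(10, 11/2)
obs 5: x=1 → posterior Gamma(11, 13/2)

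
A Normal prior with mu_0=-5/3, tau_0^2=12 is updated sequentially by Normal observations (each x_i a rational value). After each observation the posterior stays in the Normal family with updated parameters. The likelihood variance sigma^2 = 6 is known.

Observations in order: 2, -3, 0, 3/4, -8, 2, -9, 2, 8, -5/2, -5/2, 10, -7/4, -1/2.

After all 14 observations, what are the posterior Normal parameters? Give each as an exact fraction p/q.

mu_0=-20/87, tau_0^2=12/29

obs 1: x=2 → posterior Normal(7/9, 4)
obs 2: x=-3 → posterior Normal(-11/15, 12/5)
obs 3: x=0 → posterior Normal(-11/21, 12/7)
obs 4: x=3/4 → posterior Normal(-13/54, 4/3)
obs 5: x=-8 → posterior Normal(-109/66, 12/11)
obs 6: x=2 → posterior Normal(-85/78, 12/13)
obs 7: x=-9 → posterior Normal(-193/90, 4/5)
obs 8: x=2 → posterior Normal(-169/102, 12/17)
obs 9: x=8 → posterior Normal(-73/114, 12/19)
obs 10: x=-5/2 → posterior Normal(-103/126, 4/7)
obs 11: x=-5/2 → posterior Normal(-133/138, 12/23)
obs 12: x=10 → posterior Normal(-13/150, 12/25)
obs 13: x=-7/4 → posterior Normal(-17/81, 4/9)
obs 14: x=-1/2 → posterior Normal(-20/87, 12/29)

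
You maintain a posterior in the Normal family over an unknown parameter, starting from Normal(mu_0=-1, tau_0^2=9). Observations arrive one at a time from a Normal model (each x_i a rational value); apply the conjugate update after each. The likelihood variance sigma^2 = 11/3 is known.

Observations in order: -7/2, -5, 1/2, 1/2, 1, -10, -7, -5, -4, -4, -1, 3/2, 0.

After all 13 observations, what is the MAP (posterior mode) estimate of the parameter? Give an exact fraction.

obs 1: x=-7/2 → posterior Normal(-211/76, 99/38)
obs 2: x=-5 → posterior Normal(-37/10, 99/65)
obs 3: x=1/2 → posterior Normal(-227/92, 99/92)
obs 4: x=1/2 → posterior Normal(-61/34, 99/119)
obs 5: x=1 → posterior Normal(-373/292, 99/146)
obs 6: x=-10 → posterior Normal(-913/346, 99/173)
obs 7: x=-7 → posterior Normal(-1291/400, 99/200)
obs 8: x=-5 → posterior Normal(-1561/454, 99/227)
obs 9: x=-4 → posterior Normal(-1777/508, 99/254)
obs 10: x=-4 → posterior Normal(-1993/562, 99/281)
obs 11: x=-1 → posterior Normal(-2047/616, 9/28)
obs 12: x=3/2 → posterior Normal(-983/335, 99/335)
obs 13: x=0 → posterior Normal(-983/362, 99/362)

-983/362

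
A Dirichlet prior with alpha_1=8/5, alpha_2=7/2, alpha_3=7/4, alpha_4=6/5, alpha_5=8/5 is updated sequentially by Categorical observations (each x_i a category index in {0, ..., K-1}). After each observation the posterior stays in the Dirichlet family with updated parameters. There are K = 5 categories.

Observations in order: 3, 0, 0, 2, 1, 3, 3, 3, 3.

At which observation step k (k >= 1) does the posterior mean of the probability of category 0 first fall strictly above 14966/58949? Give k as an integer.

obs 1: x=3 → posterior Dirichlet(8/5, 7/2, 7/4, 11/5, 8/5)
obs 2: x=0 → posterior Dirichlet(13/5, 7/2, 7/4, 11/5, 8/5)
obs 3: x=0 → posterior Dirichlet(18/5, 7/2, 7/4, 11/5, 8/5)
obs 4: x=2 → posterior Dirichlet(18/5, 7/2, 11/4, 11/5, 8/5)
obs 5: x=1 → posterior Dirichlet(18/5, 9/2, 11/4, 11/5, 8/5)
obs 6: x=3 → posterior Dirichlet(18/5, 9/2, 11/4, 16/5, 8/5)
obs 7: x=3 → posterior Dirichlet(18/5, 9/2, 11/4, 21/5, 8/5)
obs 8: x=3 → posterior Dirichlet(18/5, 9/2, 11/4, 26/5, 8/5)
obs 9: x=3 → posterior Dirichlet(18/5, 9/2, 11/4, 31/5, 8/5)

k = 3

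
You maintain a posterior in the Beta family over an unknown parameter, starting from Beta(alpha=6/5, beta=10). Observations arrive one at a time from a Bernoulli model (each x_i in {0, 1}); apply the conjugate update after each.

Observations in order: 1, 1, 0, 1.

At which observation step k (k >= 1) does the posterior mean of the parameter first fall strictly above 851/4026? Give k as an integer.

k = 2

obs 1: x=1 → posterior Beta(11/5, 10)
obs 2: x=1 → posterior Beta(16/5, 10)
obs 3: x=0 → posterior Beta(16/5, 11)
obs 4: x=1 → posterior Beta(21/5, 11)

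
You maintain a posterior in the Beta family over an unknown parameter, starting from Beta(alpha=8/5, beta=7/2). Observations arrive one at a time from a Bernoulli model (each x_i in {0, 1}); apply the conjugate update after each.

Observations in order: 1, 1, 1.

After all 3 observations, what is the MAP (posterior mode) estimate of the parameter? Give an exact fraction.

obs 1: x=1 → posterior Beta(13/5, 7/2)
obs 2: x=1 → posterior Beta(18/5, 7/2)
obs 3: x=1 → posterior Beta(23/5, 7/2)

36/61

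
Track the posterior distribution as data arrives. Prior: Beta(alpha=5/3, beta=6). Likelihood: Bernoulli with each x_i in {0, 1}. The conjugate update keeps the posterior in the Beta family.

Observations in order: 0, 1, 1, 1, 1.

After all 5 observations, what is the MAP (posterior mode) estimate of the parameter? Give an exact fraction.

7/16

obs 1: x=0 → posterior Beta(5/3, 7)
obs 2: x=1 → posterior Beta(8/3, 7)
obs 3: x=1 → posterior Beta(11/3, 7)
obs 4: x=1 → posterior Beta(14/3, 7)
obs 5: x=1 → posterior Beta(17/3, 7)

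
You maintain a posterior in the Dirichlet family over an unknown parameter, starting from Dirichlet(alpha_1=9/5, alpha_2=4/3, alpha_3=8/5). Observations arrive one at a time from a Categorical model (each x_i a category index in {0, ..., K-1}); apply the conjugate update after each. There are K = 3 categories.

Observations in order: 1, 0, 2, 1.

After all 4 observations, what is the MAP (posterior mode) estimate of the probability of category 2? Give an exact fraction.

obs 1: x=1 → posterior Dirichlet(9/5, 7/3, 8/5)
obs 2: x=0 → posterior Dirichlet(14/5, 7/3, 8/5)
obs 3: x=2 → posterior Dirichlet(14/5, 7/3, 13/5)
obs 4: x=1 → posterior Dirichlet(14/5, 10/3, 13/5)

12/43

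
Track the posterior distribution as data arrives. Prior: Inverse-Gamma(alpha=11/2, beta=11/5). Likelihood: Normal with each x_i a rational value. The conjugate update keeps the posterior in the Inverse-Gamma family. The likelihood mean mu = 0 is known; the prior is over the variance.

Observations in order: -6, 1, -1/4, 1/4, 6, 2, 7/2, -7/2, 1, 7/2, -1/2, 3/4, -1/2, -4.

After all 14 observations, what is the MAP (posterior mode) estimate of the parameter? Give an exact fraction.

obs 1: x=-6 → posterior Inverse-Gamma(6, 101/5)
obs 2: x=1 → posterior Inverse-Gamma(13/2, 207/10)
obs 3: x=-1/4 → posterior Inverse-Gamma(7, 3317/160)
obs 4: x=1/4 → posterior Inverse-Gamma(15/2, 1661/80)
obs 5: x=6 → posterior Inverse-Gamma(8, 3101/80)
obs 6: x=2 → posterior Inverse-Gamma(17/2, 3261/80)
obs 7: x=7/2 → posterior Inverse-Gamma(9, 3751/80)
obs 8: x=-7/2 → posterior Inverse-Gamma(19/2, 4241/80)
obs 9: x=1 → posterior Inverse-Gamma(10, 4281/80)
obs 10: x=7/2 → posterior Inverse-Gamma(21/2, 4771/80)
obs 11: x=-1/2 → posterior Inverse-Gamma(11, 4781/80)
obs 12: x=3/4 → posterior Inverse-Gamma(23/2, 9607/160)
obs 13: x=-1/2 → posterior Inverse-Gamma(12, 9627/160)
obs 14: x=-4 → posterior Inverse-Gamma(25/2, 10907/160)

10907/2160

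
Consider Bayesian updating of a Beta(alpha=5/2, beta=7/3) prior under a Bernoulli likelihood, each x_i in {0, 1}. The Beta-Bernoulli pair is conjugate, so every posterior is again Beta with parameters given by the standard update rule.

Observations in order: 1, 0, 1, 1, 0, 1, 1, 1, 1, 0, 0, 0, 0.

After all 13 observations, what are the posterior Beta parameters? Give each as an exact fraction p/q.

alpha=19/2, beta=25/3

obs 1: x=1 → posterior Beta(7/2, 7/3)
obs 2: x=0 → posterior Beta(7/2, 10/3)
obs 3: x=1 → posterior Beta(9/2, 10/3)
obs 4: x=1 → posterior Beta(11/2, 10/3)
obs 5: x=0 → posterior Beta(11/2, 13/3)
obs 6: x=1 → posterior Beta(13/2, 13/3)
obs 7: x=1 → posterior Beta(15/2, 13/3)
obs 8: x=1 → posterior Beta(17/2, 13/3)
obs 9: x=1 → posterior Beta(19/2, 13/3)
obs 10: x=0 → posterior Beta(19/2, 16/3)
obs 11: x=0 → posterior Beta(19/2, 19/3)
obs 12: x=0 → posterior Beta(19/2, 22/3)
obs 13: x=0 → posterior Beta(19/2, 25/3)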